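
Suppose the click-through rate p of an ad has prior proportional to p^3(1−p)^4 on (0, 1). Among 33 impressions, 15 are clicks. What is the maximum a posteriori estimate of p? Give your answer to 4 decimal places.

p̂_MAP = 0.4500

The prior density ∝ p^3(1−p)^4 is the kernel of Beta(4, 5).
Data: 15 successes in 33 trials. The binomial likelihood contributes p^15(1−p)^18, so the posterior is Beta(4+15, 5+18) = Beta(19, 23).
For Beta(a, b) with a, b > 1 the mode is (a−1)/(a+b−2) = 18/40 ≈ 0.4500.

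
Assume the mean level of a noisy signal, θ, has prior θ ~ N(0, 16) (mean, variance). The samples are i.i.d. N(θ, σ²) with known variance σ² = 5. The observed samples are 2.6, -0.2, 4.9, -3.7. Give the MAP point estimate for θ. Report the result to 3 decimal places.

n = 4; x̄ = (2.6 + (-0.2) + 4.9 + (-3.7))/4 = 3.6/4 = 0.9.
For a Normal prior and Normal likelihood with known variance, the posterior is Normal; its mode equals its mean, the precision-weighted average.
Prior precision 1/σ₀² = 1/16 = 0.0625; data precision n/σ² = 4/5 = 0.8.
θ̂ = (0.0625·0 + 0.8·0.9) / (0.0625 + 0.8) = 0.72/0.8625 = 96/115 ≈ 0.835.

θ̂_MAP = 0.835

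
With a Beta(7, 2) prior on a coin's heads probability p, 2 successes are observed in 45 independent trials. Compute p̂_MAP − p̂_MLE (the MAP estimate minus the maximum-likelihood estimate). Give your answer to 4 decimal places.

Posterior is Beta(9, 45); MAP = (9−1)/(54−2) = 8/52 ≈ 0.15385.
MLE ignores the prior: p̂_MLE = k/n = 2/45 ≈ 0.04444.
Difference = 8/52 − 2/45 = 64/585 ≈ 0.1094.

MAP − MLE = 0.1094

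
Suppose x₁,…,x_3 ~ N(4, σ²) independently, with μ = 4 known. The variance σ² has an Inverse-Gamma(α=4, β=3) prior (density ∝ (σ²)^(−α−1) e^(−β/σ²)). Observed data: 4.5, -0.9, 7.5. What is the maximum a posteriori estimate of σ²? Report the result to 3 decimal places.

Sum of squared deviations about the known mean: SS = (4.5−4)² + (-0.9−4)² + (7.5−4)² = 36.51.
The Normal likelihood contributes (σ²)^(−n/2) exp(−SS/(2σ²)), so the posterior is Inverse-Gamma(α + n/2, β + SS/2) = Inverse-Gamma(5.5, 21.255).
The mode of Inverse-Gamma(a, b) is b/(a+1) = 21.255/6.5 ≈ 3.270.

σ̂²_MAP = 3.270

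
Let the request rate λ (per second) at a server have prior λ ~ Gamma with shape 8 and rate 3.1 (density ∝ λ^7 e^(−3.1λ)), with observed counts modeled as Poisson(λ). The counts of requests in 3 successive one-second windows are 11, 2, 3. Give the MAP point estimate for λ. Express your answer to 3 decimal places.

Σxᵢ = 11+2+3 = 16, with n = 3.
Posterior ∝ λ^7e^(−3.1λ) · λ^16e^(−3λ) = λ^23e^(−6.1λ), i.e. Gamma(shape=24, rate=6.1).
The mode of a Gamma(a, b) with a ≥ 1 (shape–rate) is (a−1)/b = 23/6.1 ≈ 3.770.

λ̂_MAP = 3.770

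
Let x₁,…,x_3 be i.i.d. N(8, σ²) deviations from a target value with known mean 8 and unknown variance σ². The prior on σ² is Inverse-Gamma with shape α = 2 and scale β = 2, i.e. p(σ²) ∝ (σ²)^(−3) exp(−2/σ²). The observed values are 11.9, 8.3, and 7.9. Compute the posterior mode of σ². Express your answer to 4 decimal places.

σ̂²_MAP = 2.1456

Sum of squared deviations about the known mean: SS = (11.9−8)² + (8.3−8)² + (7.9−8)² = 15.31.
The Normal likelihood contributes (σ²)^(−n/2) exp(−SS/(2σ²)), so the posterior is Inverse-Gamma(α + n/2, β + SS/2) = Inverse-Gamma(3.5, 9.655).
The mode of Inverse-Gamma(a, b) is b/(a+1) = 9.655/4.5 ≈ 2.1456.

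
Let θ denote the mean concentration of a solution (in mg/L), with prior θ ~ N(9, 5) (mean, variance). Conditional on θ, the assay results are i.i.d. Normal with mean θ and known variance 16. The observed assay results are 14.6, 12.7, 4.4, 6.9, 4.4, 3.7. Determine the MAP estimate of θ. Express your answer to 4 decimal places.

n = 6; x̄ = (14.6 + 12.7 + 4.4 + 6.9 + 4.4 + 3.7)/6 = 46.7/6 = 467/60 ≈ 7.7833.
For a Normal prior and Normal likelihood with known variance, the posterior is Normal; its mode equals its mean, the precision-weighted average.
Prior precision 1/σ₀² = 1/5 = 0.2; data precision n/σ² = 6/16 = 0.375.
θ̂ = (0.2·9 + 0.375·(467/60)) / (0.2 + 0.375) = 4.71875/0.575 = 755/92 ≈ 8.2065.

θ̂_MAP = 8.2065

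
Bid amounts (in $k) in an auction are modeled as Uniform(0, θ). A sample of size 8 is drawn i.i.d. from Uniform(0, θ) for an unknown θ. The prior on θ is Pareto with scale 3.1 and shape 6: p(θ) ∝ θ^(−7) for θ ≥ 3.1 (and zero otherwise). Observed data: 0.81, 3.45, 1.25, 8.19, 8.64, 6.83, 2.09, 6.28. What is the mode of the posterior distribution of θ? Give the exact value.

θ̂_MAP = 8.64

The Uniform(0, θ) likelihood is θ^(−n) for θ ≥ max(xᵢ), zero otherwise. Here max(xᵢ) = 8.64.
Posterior ∝ θ^(−7) · θ^(−8) = θ^(−15) on θ ≥ max(3.1, 8.64) = 8.64.
This density is strictly decreasing in θ, so the posterior mode lies at the lower boundary of the support.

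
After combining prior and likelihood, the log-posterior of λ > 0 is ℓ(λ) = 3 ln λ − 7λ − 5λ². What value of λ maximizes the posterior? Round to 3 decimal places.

ℓ'(λ) = 3/λ − 7 − 10λ. Setting this to zero and multiplying by λ: 10λ² + 7λ − 3 = 0.
λ = (−7 + √(7² + 4·10·3)) / (2·10) = (−7 + √169) / 20 = (−7 + 13)/20 = 3/10.
ℓ''(λ) = −3/λ² − 10 < 0, confirming a maximum.

λ̂_MAP = 0.300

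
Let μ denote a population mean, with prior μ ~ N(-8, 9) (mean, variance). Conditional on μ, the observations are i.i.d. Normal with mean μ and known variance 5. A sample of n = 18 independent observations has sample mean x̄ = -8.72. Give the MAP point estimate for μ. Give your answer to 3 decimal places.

μ̂_MAP = -8.698

n = 18, x̄ = -8.72.
For a Normal prior and Normal likelihood with known variance, the posterior is Normal; its mode equals its mean, the precision-weighted average.
Prior precision 1/σ₀² = 1/9; data precision n/σ² = 18/5 = 3.6.
μ̂ = ((1/9)·(-8) + 3.6·(-8.72)) / (1/9 + 3.6) = (-36316/1125)/(167/45) = -36316/4175 ≈ -8.698.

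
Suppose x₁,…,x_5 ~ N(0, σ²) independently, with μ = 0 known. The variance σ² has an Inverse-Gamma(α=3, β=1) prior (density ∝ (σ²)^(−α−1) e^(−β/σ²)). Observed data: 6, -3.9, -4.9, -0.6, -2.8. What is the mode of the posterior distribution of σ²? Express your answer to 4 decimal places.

σ̂²_MAP = 6.5708

Sum of squared deviations about the known mean: SS = (6−0)² + (-3.9−0)² + (-4.9−0)² + (-0.6−0)² + (-2.8−0)² = 83.42.
The Normal likelihood contributes (σ²)^(−n/2) exp(−SS/(2σ²)), so the posterior is Inverse-Gamma(α + n/2, β + SS/2) = Inverse-Gamma(5.5, 42.71).
The mode of Inverse-Gamma(a, b) is b/(a+1) = 42.71/6.5 ≈ 6.5708.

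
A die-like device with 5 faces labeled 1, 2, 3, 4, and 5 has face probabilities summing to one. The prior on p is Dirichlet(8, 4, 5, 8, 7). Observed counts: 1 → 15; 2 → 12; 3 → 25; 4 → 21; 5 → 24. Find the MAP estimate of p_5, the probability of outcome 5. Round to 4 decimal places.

The posterior is Dirichlet(αᵢ + nᵢ) = Dirichlet(23, 16, 30, 29, 31).
For a Dirichlet(a₁,…,a_K) with all aᵢ > 1, the mode has j-th component (aⱼ − 1)/(Σaᵢ − K).
Here Σaᵢ = 129 and K = 5, so p_5 = (31 − 1)/(129 − 5) = 30/124 ≈ 0.2419.

MAP estimate: 0.2419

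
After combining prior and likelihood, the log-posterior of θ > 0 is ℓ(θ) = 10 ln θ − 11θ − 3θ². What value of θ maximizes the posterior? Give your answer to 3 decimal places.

θ̂_MAP = 0.667

ℓ'(θ) = 10/θ − 11 − 6θ. Setting this to zero and multiplying by θ: 6θ² + 11θ − 10 = 0.
θ = (−11 + √(11² + 4·6·10)) / (2·6) = (−11 + √361) / 12 = (−11 + 19)/12 = 2/3.
ℓ''(θ) = −10/θ² − 6 < 0, confirming a maximum.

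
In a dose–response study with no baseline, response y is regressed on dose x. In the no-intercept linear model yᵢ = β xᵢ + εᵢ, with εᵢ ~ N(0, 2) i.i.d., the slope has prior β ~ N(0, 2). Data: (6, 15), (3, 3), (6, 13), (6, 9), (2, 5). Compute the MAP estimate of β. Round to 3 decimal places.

log p(β | y) = −Σ(yᵢ − βxᵢ)²/(2·2) − β²/(2·2) + const.
Setting the derivative to zero: Σxᵢ(yᵢ − βxᵢ)/2 − β/2 = 0, so β = Σxᵢyᵢ / (Σxᵢ² + σ²/τ²).
Σxᵢyᵢ = 6·15 + 3·3 + 6·13 + 6·9 + 2·5 = 241; Σxᵢ² = 121; σ²/τ² = 1.
β̂_MAP = 241 / (121 + 1) = 241/122 ≈ 1.975.

β̂_MAP = 1.975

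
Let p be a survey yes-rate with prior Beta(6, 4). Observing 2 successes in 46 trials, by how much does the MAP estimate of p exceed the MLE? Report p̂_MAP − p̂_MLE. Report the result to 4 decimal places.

MAP − MLE = 0.0862

Posterior is Beta(8, 48); MAP = (8−1)/(56−2) = 7/54 ≈ 0.12963.
MLE ignores the prior: p̂_MLE = k/n = 2/46 ≈ 0.04348.
Difference = 7/54 − 2/46 = 107/1242 ≈ 0.0862.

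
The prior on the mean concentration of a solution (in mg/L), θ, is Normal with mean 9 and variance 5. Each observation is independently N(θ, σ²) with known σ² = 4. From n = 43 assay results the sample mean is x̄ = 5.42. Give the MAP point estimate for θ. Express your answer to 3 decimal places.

θ̂_MAP = 5.485

n = 43, x̄ = 5.42.
For a Normal prior and Normal likelihood with known variance, the posterior is Normal; its mode equals its mean, the precision-weighted average.
Prior precision 1/σ₀² = 1/5 = 0.2; data precision n/σ² = 43/4 = 10.75.
θ̂ = (0.2·9 + 10.75·5.42) / (0.2 + 10.75) = 60.065/10.95 = 12013/2190 ≈ 5.485.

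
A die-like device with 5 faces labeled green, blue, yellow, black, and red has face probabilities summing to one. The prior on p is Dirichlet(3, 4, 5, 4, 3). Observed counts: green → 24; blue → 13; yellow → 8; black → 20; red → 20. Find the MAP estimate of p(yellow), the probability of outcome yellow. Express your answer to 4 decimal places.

MAP estimate of p(yellow) = 0.1212

The posterior is Dirichlet(αᵢ + nᵢ) = Dirichlet(27, 17, 13, 24, 23).
For a Dirichlet(a₁,…,a_K) with all aᵢ > 1, the mode has j-th component (aⱼ − 1)/(Σaᵢ − K).
Here Σaᵢ = 104 and K = 5, so p(yellow) = (13 − 1)/(104 − 5) = 12/99 ≈ 0.1212.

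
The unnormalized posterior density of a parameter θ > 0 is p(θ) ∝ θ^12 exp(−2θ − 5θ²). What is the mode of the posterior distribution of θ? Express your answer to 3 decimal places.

ℓ'(θ) = 12/θ − 2 − 10θ. Setting this to zero and multiplying by θ: 10θ² + 2θ − 12 = 0.
θ = (−2 + √(2² + 4·10·12)) / (2·10) = (−2 + √484) / 20 = (−2 + 22)/20 = 1.
ℓ''(θ) = −12/θ² − 10 < 0, confirming a maximum.

θ̂_MAP = 1.000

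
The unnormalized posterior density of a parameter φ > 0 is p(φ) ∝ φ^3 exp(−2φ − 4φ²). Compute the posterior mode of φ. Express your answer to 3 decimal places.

ℓ'(φ) = 3/φ − 2 − 8φ. Setting this to zero and multiplying by φ: 8φ² + 2φ − 3 = 0.
φ = (−2 + √(2² + 4·8·3)) / (2·8) = (−2 + √100) / 16 = (−2 + 10)/16 = 1/2.
ℓ''(φ) = −3/φ² − 8 < 0, confirming a maximum.

φ̂_MAP = 0.500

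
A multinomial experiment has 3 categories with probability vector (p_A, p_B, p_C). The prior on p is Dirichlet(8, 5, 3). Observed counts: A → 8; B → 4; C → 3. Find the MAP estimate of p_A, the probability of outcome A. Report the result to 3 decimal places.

The posterior is Dirichlet(αᵢ + nᵢ) = Dirichlet(16, 9, 6).
For a Dirichlet(a₁,…,a_K) with all aᵢ > 1, the mode has j-th component (aⱼ − 1)/(Σaᵢ − K).
Here Σaᵢ = 31 and K = 3, so p_A = (16 − 1)/(31 − 3) = 15/28 ≈ 0.536.

MAP estimate of p_A = 0.536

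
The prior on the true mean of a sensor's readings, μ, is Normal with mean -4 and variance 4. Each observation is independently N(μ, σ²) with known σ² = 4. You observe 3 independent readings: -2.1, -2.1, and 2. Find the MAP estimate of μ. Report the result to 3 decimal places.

μ̂_MAP = -1.550

n = 3; x̄ = ((-2.1) + (-2.1) + 2)/3 = -2.2/3 = -11/15 ≈ -0.7333.
For a Normal prior and Normal likelihood with known variance, the posterior is Normal; its mode equals its mean, the precision-weighted average.
Prior precision 1/σ₀² = 1/4 = 0.25; data precision n/σ² = 3/4 = 0.75.
μ̂ = (0.25·(-4) + 0.75·(-11/15)) / (0.25 + 0.75) = (-1.55)/1 = -1.550.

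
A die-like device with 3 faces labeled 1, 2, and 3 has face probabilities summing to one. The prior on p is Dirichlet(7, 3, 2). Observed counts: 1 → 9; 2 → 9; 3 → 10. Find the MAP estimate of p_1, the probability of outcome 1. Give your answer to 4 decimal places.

The posterior is Dirichlet(αᵢ + nᵢ) = Dirichlet(16, 12, 12).
For a Dirichlet(a₁,…,a_K) with all aᵢ > 1, the mode has j-th component (aⱼ − 1)/(Σaᵢ − K).
Here Σaᵢ = 40 and K = 3, so p_1 = (16 − 1)/(40 − 3) = 15/37 ≈ 0.4054.

MAP estimate: 0.4054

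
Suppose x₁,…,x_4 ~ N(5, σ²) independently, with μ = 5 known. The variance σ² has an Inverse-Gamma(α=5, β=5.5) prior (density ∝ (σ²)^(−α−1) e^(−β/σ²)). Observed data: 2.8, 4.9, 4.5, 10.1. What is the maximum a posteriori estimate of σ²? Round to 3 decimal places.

Sum of squared deviations about the known mean: SS = (2.8−5)² + (4.9−5)² + (4.5−5)² + (10.1−5)² = 31.11.
The Normal likelihood contributes (σ²)^(−n/2) exp(−SS/(2σ²)), so the posterior is Inverse-Gamma(α + n/2, β + SS/2) = Inverse-Gamma(7, 21.055).
The mode of Inverse-Gamma(a, b) is b/(a+1) = 21.055/8 ≈ 2.632.

σ̂²_MAP = 2.632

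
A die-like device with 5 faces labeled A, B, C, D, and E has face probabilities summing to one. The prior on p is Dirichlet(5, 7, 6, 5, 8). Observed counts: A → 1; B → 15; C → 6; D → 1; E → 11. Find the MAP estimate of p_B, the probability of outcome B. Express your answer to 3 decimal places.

MAP estimate of p_B = 0.350

The posterior is Dirichlet(αᵢ + nᵢ) = Dirichlet(6, 22, 12, 6, 19).
For a Dirichlet(a₁,…,a_K) with all aᵢ > 1, the mode has j-th component (aⱼ − 1)/(Σaᵢ − K).
Here Σaᵢ = 65 and K = 5, so p_B = (22 − 1)/(65 − 5) = 21/60 ≈ 0.350.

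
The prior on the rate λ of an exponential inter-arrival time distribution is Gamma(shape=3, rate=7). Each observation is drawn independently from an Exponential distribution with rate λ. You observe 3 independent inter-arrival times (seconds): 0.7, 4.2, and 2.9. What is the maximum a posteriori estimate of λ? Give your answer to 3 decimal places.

The Exponential(rate=λ) likelihood is ∝ λ^n e^(−λΣtᵢ). Here n = 3 and Σtᵢ = 0.7 + 4.2 + 2.9 = 7.8.
Posterior ∝ λ^2e^(−7λ) · λ^3e^(−7.8λ) = λ^5e^(−14.8λ), i.e. Gamma(6, 14.8).
Mode = (a−1)/b = 5/14.8 ≈ 0.338.

λ̂_MAP = 0.338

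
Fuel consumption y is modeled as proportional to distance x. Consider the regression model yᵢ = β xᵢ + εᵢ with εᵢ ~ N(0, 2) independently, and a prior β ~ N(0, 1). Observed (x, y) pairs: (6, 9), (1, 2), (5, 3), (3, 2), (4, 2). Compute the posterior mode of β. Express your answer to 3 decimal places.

β̂_MAP = 0.955

log p(β | y) = −Σ(yᵢ − βxᵢ)²/(2·2) − β²/(2·1) + const.
Setting the derivative to zero: Σxᵢ(yᵢ − βxᵢ)/2 − β/1 = 0, so β = Σxᵢyᵢ / (Σxᵢ² + σ²/τ²).
Σxᵢyᵢ = 6·9 + 1·2 + 5·3 + 3·2 + 4·2 = 85; Σxᵢ² = 87; σ²/τ² = 2.
β̂_MAP = 85 / (87 + 2) = 85/89 ≈ 0.955.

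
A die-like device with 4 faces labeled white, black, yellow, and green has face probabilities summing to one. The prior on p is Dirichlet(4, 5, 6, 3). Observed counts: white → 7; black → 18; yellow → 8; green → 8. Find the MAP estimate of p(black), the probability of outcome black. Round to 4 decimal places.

The posterior is Dirichlet(αᵢ + nᵢ) = Dirichlet(11, 23, 14, 11).
For a Dirichlet(a₁,…,a_K) with all aᵢ > 1, the mode has j-th component (aⱼ − 1)/(Σaᵢ − K).
Here Σaᵢ = 59 and K = 4, so p(black) = (23 − 1)/(59 − 4) = 22/55 ≈ 0.4000.

MAP estimate of p(black) = 0.4000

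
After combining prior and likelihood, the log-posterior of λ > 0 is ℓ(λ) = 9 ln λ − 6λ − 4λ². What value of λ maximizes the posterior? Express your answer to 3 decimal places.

ℓ'(λ) = 9/λ − 6 − 8λ. Setting this to zero and multiplying by λ: 8λ² + 6λ − 9 = 0.
λ = (−6 + √(6² + 4·8·9)) / (2·8) = (−6 + √324) / 16 = (−6 + 18)/16 = 3/4.
ℓ''(λ) = −9/λ² − 8 < 0, confirming a maximum.

λ̂_MAP = 0.750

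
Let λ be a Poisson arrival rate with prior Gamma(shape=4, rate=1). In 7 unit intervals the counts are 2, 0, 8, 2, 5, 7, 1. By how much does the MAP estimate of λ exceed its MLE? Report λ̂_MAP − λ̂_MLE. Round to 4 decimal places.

Σxᵢ = 25. Posterior is Gamma(29, 8); MAP = (29−1)/8 = 28/8 ≈ 3.50000.
MLE = x̄ = 25/7 ≈ 3.57143.
Difference = 28/8 − 25/7 = -1/14 ≈ -0.0714.

MAP − MLE = -0.0714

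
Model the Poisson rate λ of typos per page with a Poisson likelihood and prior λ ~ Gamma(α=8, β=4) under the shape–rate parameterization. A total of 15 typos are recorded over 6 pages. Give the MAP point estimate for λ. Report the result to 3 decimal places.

Σxᵢ = 15, n = 6.
Posterior ∝ λ^7e^(−4λ) · λ^15e^(−6λ) = λ^22e^(−10λ), i.e. Gamma(shape=23, rate=10).
The mode of a Gamma(a, b) with a ≥ 1 (shape–rate) is (a−1)/b = 22/10 ≈ 2.200.

λ̂_MAP = 2.200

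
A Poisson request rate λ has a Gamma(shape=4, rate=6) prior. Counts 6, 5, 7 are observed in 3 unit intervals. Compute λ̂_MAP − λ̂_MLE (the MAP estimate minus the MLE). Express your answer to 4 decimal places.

MAP − MLE = -3.6667

Σxᵢ = 18. Posterior is Gamma(22, 9); MAP = (22−1)/9 = 21/9 ≈ 2.33333.
MLE = x̄ = 18/3 ≈ 6.00000.
Difference = 21/9 − 18/3 = -11/3 ≈ -3.6667.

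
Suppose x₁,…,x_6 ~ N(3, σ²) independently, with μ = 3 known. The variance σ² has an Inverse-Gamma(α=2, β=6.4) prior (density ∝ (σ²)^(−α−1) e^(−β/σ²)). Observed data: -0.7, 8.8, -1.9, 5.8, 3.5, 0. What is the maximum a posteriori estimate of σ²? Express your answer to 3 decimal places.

Sum of squared deviations about the known mean: SS = (-0.7−3)² + (8.8−3)² + (-1.9−3)² + (5.8−3)² + (3.5−3)² + (0−3)² = 88.43.
The Normal likelihood contributes (σ²)^(−n/2) exp(−SS/(2σ²)), so the posterior is Inverse-Gamma(α + n/2, β + SS/2) = Inverse-Gamma(5, 50.615).
The mode of Inverse-Gamma(a, b) is b/(a+1) = 50.615/6 ≈ 8.436.

σ̂²_MAP = 8.436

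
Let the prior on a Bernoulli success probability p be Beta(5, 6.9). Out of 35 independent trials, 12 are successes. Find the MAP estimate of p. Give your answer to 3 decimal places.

Prior: Beta(5, 6.9).
Data: 12 successes in 35 trials. The binomial likelihood contributes p^12(1−p)^23, so the posterior is Beta(5+12, 6.9+23) = Beta(17, 29.9).
For Beta(a, b) with a, b > 1 the mode is (a−1)/(a+b−2) = 16/44.9 ≈ 0.356.

p̂_MAP = 0.356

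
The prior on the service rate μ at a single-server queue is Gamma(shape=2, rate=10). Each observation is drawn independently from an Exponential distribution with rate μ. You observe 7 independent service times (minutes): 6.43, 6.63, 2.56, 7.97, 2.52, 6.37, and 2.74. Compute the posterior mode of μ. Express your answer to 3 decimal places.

μ̂_MAP = 0.177

The Exponential(rate=μ) likelihood is ∝ μ^n e^(−μΣtᵢ). Here n = 7 and Σtᵢ = 6.43 + 6.63 + 2.56 + 7.97 + 2.52 + 6.37 + 2.74 = 35.22.
Posterior ∝ μe^(−10μ) · μ^7e^(−35.22μ) = μ^8e^(−45.22μ), i.e. Gamma(9, 45.22).
Mode = (a−1)/b = 8/45.22 ≈ 0.177.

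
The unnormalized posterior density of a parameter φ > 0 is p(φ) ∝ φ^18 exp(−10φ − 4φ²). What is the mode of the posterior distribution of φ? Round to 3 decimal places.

ℓ'(φ) = 18/φ − 10 − 8φ. Setting this to zero and multiplying by φ: 8φ² + 10φ − 18 = 0.
φ = (−10 + √(10² + 4·8·18)) / (2·8) = (−10 + √676) / 16 = (−10 + 26)/16 = 1.
ℓ''(φ) = −18/φ² − 8 < 0, confirming a maximum.

φ̂_MAP = 1.000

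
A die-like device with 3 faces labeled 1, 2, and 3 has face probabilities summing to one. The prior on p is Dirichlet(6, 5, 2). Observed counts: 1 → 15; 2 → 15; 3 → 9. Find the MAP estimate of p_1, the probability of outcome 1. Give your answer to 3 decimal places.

The posterior is Dirichlet(αᵢ + nᵢ) = Dirichlet(21, 20, 11).
For a Dirichlet(a₁,…,a_K) with all aᵢ > 1, the mode has j-th component (aⱼ − 1)/(Σaᵢ − K).
Here Σaᵢ = 52 and K = 3, so p_1 = (21 − 1)/(52 − 3) = 20/49 ≈ 0.408.

MAP estimate: 0.408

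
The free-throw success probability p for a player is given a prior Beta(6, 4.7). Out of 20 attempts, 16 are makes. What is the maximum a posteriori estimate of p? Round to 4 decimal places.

Prior: Beta(6, 4.7).
Data: 16 successes in 20 trials. The binomial likelihood contributes p^16(1−p)^4, so the posterior is Beta(6+16, 4.7+4) = Beta(22, 8.7).
For Beta(a, b) with a, b > 1 the mode is (a−1)/(a+b−2) = 21/28.7 ≈ 0.7317.

p̂_MAP = 0.7317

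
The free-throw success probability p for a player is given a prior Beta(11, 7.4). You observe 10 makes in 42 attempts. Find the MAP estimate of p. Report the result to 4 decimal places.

p̂_MAP = 0.3425

Prior: Beta(11, 7.4).
Data: 10 successes in 42 trials. The binomial likelihood contributes p^10(1−p)^32, so the posterior is Beta(11+10, 7.4+32) = Beta(21, 39.4).
For Beta(a, b) with a, b > 1 the mode is (a−1)/(a+b−2) = 20/58.4 ≈ 0.3425.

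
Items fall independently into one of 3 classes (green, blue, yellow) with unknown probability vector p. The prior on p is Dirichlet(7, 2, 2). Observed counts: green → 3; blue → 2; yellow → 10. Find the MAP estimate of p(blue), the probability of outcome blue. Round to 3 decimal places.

The posterior is Dirichlet(αᵢ + nᵢ) = Dirichlet(10, 4, 12).
For a Dirichlet(a₁,…,a_K) with all aᵢ > 1, the mode has j-th component (aⱼ − 1)/(Σaᵢ − K).
Here Σaᵢ = 26 and K = 3, so p(blue) = (4 − 1)/(26 − 3) = 3/23 ≈ 0.130.

MAP estimate of p(blue) = 0.130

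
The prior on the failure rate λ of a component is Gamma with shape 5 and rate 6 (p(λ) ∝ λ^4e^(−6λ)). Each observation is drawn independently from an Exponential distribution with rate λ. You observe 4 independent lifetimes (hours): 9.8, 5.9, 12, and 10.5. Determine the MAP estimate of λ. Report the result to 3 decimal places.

The Exponential(rate=λ) likelihood is ∝ λ^n e^(−λΣtᵢ). Here n = 4 and Σtᵢ = 9.8 + 5.9 + 12 + 10.5 = 38.2.
Posterior ∝ λ^4e^(−6λ) · λ^4e^(−38.2λ) = λ^8e^(−44.2λ), i.e. Gamma(9, 44.2).
Mode = (a−1)/b = 8/44.2 ≈ 0.181.

λ̂_MAP = 0.181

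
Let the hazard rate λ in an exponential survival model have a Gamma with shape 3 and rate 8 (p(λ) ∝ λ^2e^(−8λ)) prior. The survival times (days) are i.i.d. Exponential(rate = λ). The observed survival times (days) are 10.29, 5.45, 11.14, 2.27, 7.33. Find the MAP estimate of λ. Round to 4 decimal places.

λ̂_MAP = 0.1574

The Exponential(rate=λ) likelihood is ∝ λ^n e^(−λΣtᵢ). Here n = 5 and Σtᵢ = 10.29 + 5.45 + 11.14 + 2.27 + 7.33 = 36.48.
Posterior ∝ λ^2e^(−8λ) · λ^5e^(−36.48λ) = λ^7e^(−44.48λ), i.e. Gamma(8, 44.48).
Mode = (a−1)/b = 7/44.48 ≈ 0.1574.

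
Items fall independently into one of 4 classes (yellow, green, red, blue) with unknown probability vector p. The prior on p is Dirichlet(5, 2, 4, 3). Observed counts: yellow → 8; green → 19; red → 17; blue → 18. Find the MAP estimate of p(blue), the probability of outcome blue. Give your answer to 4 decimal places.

The posterior is Dirichlet(αᵢ + nᵢ) = Dirichlet(13, 21, 21, 21).
For a Dirichlet(a₁,…,a_K) with all aᵢ > 1, the mode has j-th component (aⱼ − 1)/(Σaᵢ − K).
Here Σaᵢ = 76 and K = 4, so p(blue) = (21 − 1)/(76 − 4) = 20/72 ≈ 0.2778.

MAP estimate of p(blue) = 0.2778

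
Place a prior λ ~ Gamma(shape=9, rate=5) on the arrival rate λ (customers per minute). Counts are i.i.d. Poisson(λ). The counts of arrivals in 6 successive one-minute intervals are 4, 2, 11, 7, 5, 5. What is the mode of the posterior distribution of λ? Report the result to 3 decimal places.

λ̂_MAP = 3.818

Σxᵢ = 4+2+11+7+5+5 = 34, with n = 6.
Posterior ∝ λ^8e^(−5λ) · λ^34e^(−6λ) = λ^42e^(−11λ), i.e. Gamma(shape=43, rate=11).
The mode of a Gamma(a, b) with a ≥ 1 (shape–rate) is (a−1)/b = 42/11 ≈ 3.818.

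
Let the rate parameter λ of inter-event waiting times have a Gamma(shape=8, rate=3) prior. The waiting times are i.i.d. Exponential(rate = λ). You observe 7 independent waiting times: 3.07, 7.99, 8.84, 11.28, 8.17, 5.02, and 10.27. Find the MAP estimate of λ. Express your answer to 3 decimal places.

The Exponential(rate=λ) likelihood is ∝ λ^n e^(−λΣtᵢ). Here n = 7 and Σtᵢ = 3.07 + 7.99 + 8.84 + 11.28 + 8.17 + 5.02 + 10.27 = 54.64.
Posterior ∝ λ^7e^(−3λ) · λ^7e^(−54.64λ) = λ^14e^(−57.64λ), i.e. Gamma(15, 57.64).
Mode = (a−1)/b = 14/57.64 ≈ 0.243.

λ̂_MAP = 0.243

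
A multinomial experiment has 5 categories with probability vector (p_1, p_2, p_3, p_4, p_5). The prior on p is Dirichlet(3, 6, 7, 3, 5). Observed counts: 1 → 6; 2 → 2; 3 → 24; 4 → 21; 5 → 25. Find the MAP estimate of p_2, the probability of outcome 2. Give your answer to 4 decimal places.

The posterior is Dirichlet(αᵢ + nᵢ) = Dirichlet(9, 8, 31, 24, 30).
For a Dirichlet(a₁,…,a_K) with all aᵢ > 1, the mode has j-th component (aⱼ − 1)/(Σaᵢ − K).
Here Σaᵢ = 102 and K = 5, so p_2 = (8 − 1)/(102 − 5) = 7/97 ≈ 0.0722.

MAP estimate: 0.0722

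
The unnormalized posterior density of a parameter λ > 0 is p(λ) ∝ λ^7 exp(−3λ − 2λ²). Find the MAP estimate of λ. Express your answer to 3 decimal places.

λ̂_MAP = 1.000

ℓ'(λ) = 7/λ − 3 − 4λ. Setting this to zero and multiplying by λ: 4λ² + 3λ − 7 = 0.
λ = (−3 + √(3² + 4·4·7)) / (2·4) = (−3 + √121) / 8 = (−3 + 11)/8 = 1.
ℓ''(λ) = −7/λ² − 4 < 0, confirming a maximum.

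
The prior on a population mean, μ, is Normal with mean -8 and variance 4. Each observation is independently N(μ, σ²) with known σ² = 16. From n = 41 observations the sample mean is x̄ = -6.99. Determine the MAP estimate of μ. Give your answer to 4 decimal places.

n = 41, x̄ = -6.99.
For a Normal prior and Normal likelihood with known variance, the posterior is Normal; its mode equals its mean, the precision-weighted average.
Prior precision 1/σ₀² = 1/4 = 0.25; data precision n/σ² = 41/16 = 2.5625.
μ̂ = (0.25·(-8) + 2.5625·(-6.99)) / (0.25 + 2.5625) = (-19.911875)/2.8125 = -31859/4500 ≈ -7.0798.

μ̂_MAP = -7.0798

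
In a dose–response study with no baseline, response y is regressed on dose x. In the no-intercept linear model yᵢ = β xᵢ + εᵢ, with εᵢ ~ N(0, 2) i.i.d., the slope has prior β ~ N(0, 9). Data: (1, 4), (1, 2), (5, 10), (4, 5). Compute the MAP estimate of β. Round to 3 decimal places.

log p(β | y) = −Σ(yᵢ − βxᵢ)²/(2·2) − β²/(2·9) + const.
Setting the derivative to zero: Σxᵢ(yᵢ − βxᵢ)/2 − β/9 = 0, so β = Σxᵢyᵢ / (Σxᵢ² + σ²/τ²).
Σxᵢyᵢ = 1·4 + 1·2 + 5·10 + 4·5 = 76; Σxᵢ² = 43; σ²/τ² = 2/9.
β̂_MAP = 76 / (43 + 2/9) = 76/(389/9) = 684/389 ≈ 1.758.

β̂_MAP = 1.758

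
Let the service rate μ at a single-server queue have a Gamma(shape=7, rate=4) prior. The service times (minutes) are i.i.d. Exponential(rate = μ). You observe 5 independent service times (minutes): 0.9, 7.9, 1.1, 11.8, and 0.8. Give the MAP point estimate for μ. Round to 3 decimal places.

μ̂_MAP = 0.415

The Exponential(rate=μ) likelihood is ∝ μ^n e^(−μΣtᵢ). Here n = 5 and Σtᵢ = 0.9 + 7.9 + 1.1 + 11.8 + 0.8 = 22.5.
Posterior ∝ μ^6e^(−4μ) · μ^5e^(−22.5μ) = μ^11e^(−26.5μ), i.e. Gamma(12, 26.5).
Mode = (a−1)/b = 11/26.5 ≈ 0.415.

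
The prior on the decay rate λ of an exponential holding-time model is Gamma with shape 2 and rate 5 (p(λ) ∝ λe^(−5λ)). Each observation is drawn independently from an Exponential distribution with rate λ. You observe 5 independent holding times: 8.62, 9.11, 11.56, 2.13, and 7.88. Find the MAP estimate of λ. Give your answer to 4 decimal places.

The Exponential(rate=λ) likelihood is ∝ λ^n e^(−λΣtᵢ). Here n = 5 and Σtᵢ = 8.62 + 9.11 + 11.56 + 2.13 + 7.88 = 39.30.
Posterior ∝ λe^(−5λ) · λ^5e^(−39.30λ) = λ^6e^(−44.30λ), i.e. Gamma(7, 44.30).
Mode = (a−1)/b = 6/44.30 ≈ 0.1354.

λ̂_MAP = 0.1354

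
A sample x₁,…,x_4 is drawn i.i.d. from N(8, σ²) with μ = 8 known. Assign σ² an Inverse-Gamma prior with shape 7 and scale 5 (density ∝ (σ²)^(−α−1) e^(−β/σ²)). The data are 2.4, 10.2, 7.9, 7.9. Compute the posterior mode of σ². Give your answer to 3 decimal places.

Sum of squared deviations about the known mean: SS = (2.4−8)² + (10.2−8)² + (7.9−8)² + (7.9−8)² = 36.22.
The Normal likelihood contributes (σ²)^(−n/2) exp(−SS/(2σ²)), so the posterior is Inverse-Gamma(α + n/2, β + SS/2) = Inverse-Gamma(9, 23.11).
The mode of Inverse-Gamma(a, b) is b/(a+1) = 23.11/10 ≈ 2.311.

σ̂²_MAP = 2.311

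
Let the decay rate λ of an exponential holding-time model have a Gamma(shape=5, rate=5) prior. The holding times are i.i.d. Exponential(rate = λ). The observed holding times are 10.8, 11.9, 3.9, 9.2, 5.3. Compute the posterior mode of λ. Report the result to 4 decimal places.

λ̂_MAP = 0.1952

The Exponential(rate=λ) likelihood is ∝ λ^n e^(−λΣtᵢ). Here n = 5 and Σtᵢ = 10.8 + 11.9 + 3.9 + 9.2 + 5.3 = 41.1.
Posterior ∝ λ^4e^(−5λ) · λ^5e^(−41.1λ) = λ^9e^(−46.1λ), i.e. Gamma(10, 46.1).
Mode = (a−1)/b = 9/46.1 ≈ 0.1952.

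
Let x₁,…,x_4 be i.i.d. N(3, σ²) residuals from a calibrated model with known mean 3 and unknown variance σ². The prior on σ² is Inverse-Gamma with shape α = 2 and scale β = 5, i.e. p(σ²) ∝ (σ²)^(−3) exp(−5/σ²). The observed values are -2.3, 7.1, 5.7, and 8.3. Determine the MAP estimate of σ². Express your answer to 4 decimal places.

Sum of squared deviations about the known mean: SS = (-2.3−3)² + (7.1−3)² + (5.7−3)² + (8.3−3)² = 80.28.
The Normal likelihood contributes (σ²)^(−n/2) exp(−SS/(2σ²)), so the posterior is Inverse-Gamma(α + n/2, β + SS/2) = Inverse-Gamma(4, 45.14).
The mode of Inverse-Gamma(a, b) is b/(a+1) = 45.14/5 ≈ 9.0280.

σ̂²_MAP = 9.0280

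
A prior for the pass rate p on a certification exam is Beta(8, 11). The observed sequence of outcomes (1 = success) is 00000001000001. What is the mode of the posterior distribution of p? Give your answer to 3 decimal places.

Prior: Beta(8, 11).
Data: 2 successes in 14 trials (from the sequence). The binomial likelihood contributes p^2(1−p)^12, so the posterior is Beta(8+2, 11+12) = Beta(10, 23).
For Beta(a, b) with a, b > 1 the mode is (a−1)/(a+b−2) = 9/31 ≈ 0.290.

p̂_MAP = 0.290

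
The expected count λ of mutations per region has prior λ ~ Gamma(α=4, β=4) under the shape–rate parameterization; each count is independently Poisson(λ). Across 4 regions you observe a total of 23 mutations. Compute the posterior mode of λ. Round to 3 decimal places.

Σxᵢ = 23, n = 4.
Posterior ∝ λ^3e^(−4λ) · λ^23e^(−4λ) = λ^26e^(−8λ), i.e. Gamma(shape=27, rate=8).
The mode of a Gamma(a, b) with a ≥ 1 (shape–rate) is (a−1)/b = 26/8 ≈ 3.250.

λ̂_MAP = 3.250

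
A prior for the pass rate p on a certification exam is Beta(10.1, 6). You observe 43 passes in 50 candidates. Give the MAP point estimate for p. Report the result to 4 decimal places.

Prior: Beta(10.1, 6).
Data: 43 successes in 50 trials. The binomial likelihood contributes p^43(1−p)^7, so the posterior is Beta(10.1+43, 6+7) = Beta(53.1, 13).
For Beta(a, b) with a, b > 1 the mode is (a−1)/(a+b−2) = 52.1/64.1 ≈ 0.8128.

p̂_MAP = 0.8128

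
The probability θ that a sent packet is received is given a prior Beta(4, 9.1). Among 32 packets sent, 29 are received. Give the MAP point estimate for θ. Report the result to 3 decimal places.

θ̂_MAP = 0.742

Prior: Beta(4, 9.1).
Data: 29 successes in 32 trials. The binomial likelihood contributes θ^29(1−θ)^3, so the posterior is Beta(4+29, 9.1+3) = Beta(33, 12.1).
For Beta(a, b) with a, b > 1 the mode is (a−1)/(a+b−2) = 32/43.1 ≈ 0.742.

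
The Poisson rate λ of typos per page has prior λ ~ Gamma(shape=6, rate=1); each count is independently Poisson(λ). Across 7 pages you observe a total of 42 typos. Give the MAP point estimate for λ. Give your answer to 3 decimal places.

λ̂_MAP = 5.875

Σxᵢ = 42, n = 7.
Posterior ∝ λ^5e^(−1λ) · λ^42e^(−7λ) = λ^47e^(−8λ), i.e. Gamma(shape=48, rate=8).
The mode of a Gamma(a, b) with a ≥ 1 (shape–rate) is (a−1)/b = 47/8 ≈ 5.875.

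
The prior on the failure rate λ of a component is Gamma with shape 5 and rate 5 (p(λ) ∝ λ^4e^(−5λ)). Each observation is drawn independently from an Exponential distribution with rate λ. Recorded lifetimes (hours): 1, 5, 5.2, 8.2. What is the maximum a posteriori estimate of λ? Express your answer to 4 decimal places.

λ̂_MAP = 0.3279

The Exponential(rate=λ) likelihood is ∝ λ^n e^(−λΣtᵢ). Here n = 4 and Σtᵢ = 1 + 5 + 5.2 + 8.2 = 19.4.
Posterior ∝ λ^4e^(−5λ) · λ^4e^(−19.4λ) = λ^8e^(−24.4λ), i.e. Gamma(9, 24.4).
Mode = (a−1)/b = 8/24.4 ≈ 0.3279.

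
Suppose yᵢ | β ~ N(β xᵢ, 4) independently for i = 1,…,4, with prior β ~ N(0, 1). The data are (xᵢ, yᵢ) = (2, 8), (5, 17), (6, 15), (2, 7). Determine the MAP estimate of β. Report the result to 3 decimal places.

β̂_MAP = 2.808

log p(β | y) = −Σ(yᵢ − βxᵢ)²/(2·4) − β²/(2·1) + const.
Setting the derivative to zero: Σxᵢ(yᵢ − βxᵢ)/4 − β/1 = 0, so β = Σxᵢyᵢ / (Σxᵢ² + σ²/τ²).
Σxᵢyᵢ = 2·8 + 5·17 + 6·15 + 2·7 = 205; Σxᵢ² = 69; σ²/τ² = 4.
β̂_MAP = 205 / (69 + 4) = 205/73 ≈ 2.808.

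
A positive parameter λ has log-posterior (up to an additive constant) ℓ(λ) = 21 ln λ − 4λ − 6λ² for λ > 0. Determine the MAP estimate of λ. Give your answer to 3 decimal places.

ℓ'(λ) = 21/λ − 4 − 12λ. Setting this to zero and multiplying by λ: 12λ² + 4λ − 21 = 0.
λ = (−4 + √(4² + 4·12·21)) / (2·12) = (−4 + √1024) / 24 = (−4 + 32)/24 = 7/6.
ℓ''(λ) = −21/λ² − 12 < 0, confirming a maximum.

λ̂_MAP = 1.167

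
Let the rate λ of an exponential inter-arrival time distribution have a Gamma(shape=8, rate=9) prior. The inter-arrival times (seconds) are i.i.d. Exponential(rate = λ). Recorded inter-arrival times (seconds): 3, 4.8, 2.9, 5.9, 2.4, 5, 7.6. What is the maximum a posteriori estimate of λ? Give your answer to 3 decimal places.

λ̂_MAP = 0.345

The Exponential(rate=λ) likelihood is ∝ λ^n e^(−λΣtᵢ). Here n = 7 and Σtᵢ = 3 + 4.8 + 2.9 + 5.9 + 2.4 + 5 + 7.6 = 31.6.
Posterior ∝ λ^7e^(−9λ) · λ^7e^(−31.6λ) = λ^14e^(−40.6λ), i.e. Gamma(15, 40.6).
Mode = (a−1)/b = 14/40.6 ≈ 0.345.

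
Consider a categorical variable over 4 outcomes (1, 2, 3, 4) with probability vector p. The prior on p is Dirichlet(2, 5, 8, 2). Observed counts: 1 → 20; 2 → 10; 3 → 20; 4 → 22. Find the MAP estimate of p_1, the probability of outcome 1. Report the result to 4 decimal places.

MAP estimate: 0.2471

The posterior is Dirichlet(αᵢ + nᵢ) = Dirichlet(22, 15, 28, 24).
For a Dirichlet(a₁,…,a_K) with all aᵢ > 1, the mode has j-th component (aⱼ − 1)/(Σaᵢ − K).
Here Σaᵢ = 89 and K = 4, so p_1 = (22 − 1)/(89 − 4) = 21/85 ≈ 0.2471.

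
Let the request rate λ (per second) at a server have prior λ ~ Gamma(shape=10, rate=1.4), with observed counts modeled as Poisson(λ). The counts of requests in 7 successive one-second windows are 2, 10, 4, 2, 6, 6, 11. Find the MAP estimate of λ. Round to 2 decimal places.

Σxᵢ = 2+10+4+2+6+6+11 = 41, with n = 7.
Posterior ∝ λ^9e^(−1.4λ) · λ^41e^(−7λ) = λ^50e^(−8.4λ), i.e. Gamma(shape=51, rate=8.4).
The mode of a Gamma(a, b) with a ≥ 1 (shape–rate) is (a−1)/b = 50/8.4 ≈ 5.95.

λ̂_MAP = 5.95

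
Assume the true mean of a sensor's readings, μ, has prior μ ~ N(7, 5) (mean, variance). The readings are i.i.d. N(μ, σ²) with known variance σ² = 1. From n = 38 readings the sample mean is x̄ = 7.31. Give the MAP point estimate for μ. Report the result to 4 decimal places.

n = 38, x̄ = 7.31.
For a Normal prior and Normal likelihood with known variance, the posterior is Normal; its mode equals its mean, the precision-weighted average.
Prior precision 1/σ₀² = 1/5 = 0.2; data precision n/σ² = 38/1 = 38.
μ̂ = (0.2·7 + 38·7.31) / (0.2 + 38) = 279.18/38.2 = 13959/1910 ≈ 7.3084.

μ̂_MAP = 7.3084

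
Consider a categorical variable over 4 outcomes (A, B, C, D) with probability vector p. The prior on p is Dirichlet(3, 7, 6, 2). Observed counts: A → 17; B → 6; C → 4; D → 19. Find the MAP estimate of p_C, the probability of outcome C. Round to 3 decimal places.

MAP estimate of p_C = 0.150

The posterior is Dirichlet(αᵢ + nᵢ) = Dirichlet(20, 13, 10, 21).
For a Dirichlet(a₁,…,a_K) with all aᵢ > 1, the mode has j-th component (aⱼ − 1)/(Σaᵢ − K).
Here Σaᵢ = 64 and K = 4, so p_C = (10 − 1)/(64 − 4) = 9/60 ≈ 0.150.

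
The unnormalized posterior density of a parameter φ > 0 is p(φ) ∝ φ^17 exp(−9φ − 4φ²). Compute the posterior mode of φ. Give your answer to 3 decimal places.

ℓ'(φ) = 17/φ − 9 − 8φ. Setting this to zero and multiplying by φ: 8φ² + 9φ − 17 = 0.
φ = (−9 + √(9² + 4·8·17)) / (2·8) = (−9 + √625) / 16 = (−9 + 25)/16 = 1.
ℓ''(φ) = −17/φ² − 8 < 0, confirming a maximum.

φ̂_MAP = 1.000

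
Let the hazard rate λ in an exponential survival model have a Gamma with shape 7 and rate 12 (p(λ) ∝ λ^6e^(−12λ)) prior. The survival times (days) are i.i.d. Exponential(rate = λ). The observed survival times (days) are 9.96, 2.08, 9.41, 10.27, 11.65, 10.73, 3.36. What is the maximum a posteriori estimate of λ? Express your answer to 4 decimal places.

λ̂_MAP = 0.1872

The Exponential(rate=λ) likelihood is ∝ λ^n e^(−λΣtᵢ). Here n = 7 and Σtᵢ = 9.96 + 2.08 + 9.41 + 10.27 + 11.65 + 10.73 + 3.36 = 57.46.
Posterior ∝ λ^6e^(−12λ) · λ^7e^(−57.46λ) = λ^13e^(−69.46λ), i.e. Gamma(14, 69.46).
Mode = (a−1)/b = 13/69.46 ≈ 0.1872.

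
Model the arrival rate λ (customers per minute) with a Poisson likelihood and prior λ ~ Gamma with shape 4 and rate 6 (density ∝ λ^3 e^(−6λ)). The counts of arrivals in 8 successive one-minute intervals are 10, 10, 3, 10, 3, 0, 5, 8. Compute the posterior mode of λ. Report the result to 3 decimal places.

λ̂_MAP = 3.714

Σxᵢ = 10+10+3+10+3+0+5+8 = 49, with n = 8.
Posterior ∝ λ^3e^(−6λ) · λ^49e^(−8λ) = λ^52e^(−14λ), i.e. Gamma(shape=53, rate=14).
The mode of a Gamma(a, b) with a ≥ 1 (shape–rate) is (a−1)/b = 52/14 ≈ 3.714.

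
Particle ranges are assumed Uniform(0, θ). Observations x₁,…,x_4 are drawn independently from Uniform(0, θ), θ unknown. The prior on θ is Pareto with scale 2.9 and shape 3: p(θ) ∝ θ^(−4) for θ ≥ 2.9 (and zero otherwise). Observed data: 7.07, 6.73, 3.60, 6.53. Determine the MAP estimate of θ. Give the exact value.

θ̂_MAP = 7.07

The Uniform(0, θ) likelihood is θ^(−n) for θ ≥ max(xᵢ), zero otherwise. Here max(xᵢ) = 7.07.
Posterior ∝ θ^(−4) · θ^(−4) = θ^(−8) on θ ≥ max(2.9, 7.07) = 7.07.
This density is strictly decreasing in θ, so the posterior mode lies at the lower boundary of the support.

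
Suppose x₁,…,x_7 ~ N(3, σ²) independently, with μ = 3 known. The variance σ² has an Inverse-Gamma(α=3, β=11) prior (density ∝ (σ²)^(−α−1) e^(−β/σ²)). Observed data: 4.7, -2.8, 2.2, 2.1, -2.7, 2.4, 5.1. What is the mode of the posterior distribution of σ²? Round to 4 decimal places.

Sum of squared deviations about the known mean: SS = (4.7−3)² + (-2.8−3)² + (2.2−3)² + (2.1−3)² + (-2.7−3)² + (2.4−3)² + (5.1−3)² = 75.24.
The Normal likelihood contributes (σ²)^(−n/2) exp(−SS/(2σ²)), so the posterior is Inverse-Gamma(α + n/2, β + SS/2) = Inverse-Gamma(6.5, 48.62).
The mode of Inverse-Gamma(a, b) is b/(a+1) = 48.62/7.5 ≈ 6.4827.

σ̂²_MAP = 6.4827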